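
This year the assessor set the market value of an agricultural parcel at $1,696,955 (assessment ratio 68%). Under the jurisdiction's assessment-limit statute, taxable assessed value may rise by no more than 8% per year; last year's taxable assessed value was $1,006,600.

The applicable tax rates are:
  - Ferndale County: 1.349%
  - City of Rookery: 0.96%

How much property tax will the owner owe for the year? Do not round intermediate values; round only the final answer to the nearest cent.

$25,101.79

Uncapped assessed value = $1,696,955 × 0.68 = $1,153,929.4
Cap limit = $1,006,600 × 1.08 = $1,087,128
Taxable assessed value = min($1,153,929.4, $1,087,128) = $1,087,128 (cap binds)
Ferndale County: $1,087,128 × 0.01349 = $14,665.35672
City of Rookery: $1,087,128 × 0.0096 = $10,436.4288
Total = $25,101.78552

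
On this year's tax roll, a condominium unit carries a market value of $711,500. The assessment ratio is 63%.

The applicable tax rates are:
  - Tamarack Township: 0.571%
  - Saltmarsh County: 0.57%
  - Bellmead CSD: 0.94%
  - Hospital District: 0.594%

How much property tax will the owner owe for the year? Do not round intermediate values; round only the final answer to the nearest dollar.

Assessed value = $711,500 × 0.63 = $448,245
Tamarack Township: $448,245 × 0.00571 = $2,559.47895
Saltmarsh County: $448,245 × 0.0057 = $2,554.9965
Bellmead CSD: $448,245 × 0.0094 = $4,213.503
Hospital District: $448,245 × 0.00594 = $2,662.5753
Total = $2,559.47895 + $2,554.9965 + $4,213.503 + $2,662.5753 = $11,990.55375

$11,991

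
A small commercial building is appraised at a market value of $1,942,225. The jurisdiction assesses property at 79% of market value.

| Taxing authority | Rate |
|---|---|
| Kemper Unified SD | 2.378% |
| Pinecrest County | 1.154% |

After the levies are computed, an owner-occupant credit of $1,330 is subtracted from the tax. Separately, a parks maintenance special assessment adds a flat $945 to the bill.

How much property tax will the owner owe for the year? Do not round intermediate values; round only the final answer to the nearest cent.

Assessed value = $1,942,225 × 0.79 = $1,534,357.75
Kemper Unified SD: $1,534,357.75 × 0.02378 = $36,487.027295
Pinecrest County: $1,534,357.75 × 0.01154 = $17,706.488435
Levies subtotal = $54,193.51573
After credit = $54,193.51573 − $1,330 = $52,863.51573
Total = $52,863.51573 + $945 = $53,808.51573

$53,808.52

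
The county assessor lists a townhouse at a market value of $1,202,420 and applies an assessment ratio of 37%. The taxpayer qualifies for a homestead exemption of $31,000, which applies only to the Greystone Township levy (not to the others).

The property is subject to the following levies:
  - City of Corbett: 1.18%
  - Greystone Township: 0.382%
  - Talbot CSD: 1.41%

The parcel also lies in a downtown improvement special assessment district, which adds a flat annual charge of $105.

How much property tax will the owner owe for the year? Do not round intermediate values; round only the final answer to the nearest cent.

Assessed value = $1,202,420 × 0.37 = $444,895.4
City of Corbett: $444,895.4 × 0.0118 = $5,249.76572
Greystone Township: ($444,895.4 − $31,000) × 0.00382 = $413,895.4 × 0.00382 = $1,581.080428
Talbot CSD: $444,895.4 × 0.0141 = $6,273.02514
Levies subtotal = $13,103.871288
Total = $13,103.871288 + $105 = $13,208.871288

$13,208.87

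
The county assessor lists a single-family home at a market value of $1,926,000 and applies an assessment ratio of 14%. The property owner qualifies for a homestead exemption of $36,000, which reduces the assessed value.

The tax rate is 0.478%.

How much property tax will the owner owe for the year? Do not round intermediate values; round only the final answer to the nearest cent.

$1,116.80

Assessed value = $1,926,000 × 0.14 = $269,640
Taxable value = $269,640 − $36,000 = $233,640
Tax = $233,640 × 0.00478 = $1,116.7992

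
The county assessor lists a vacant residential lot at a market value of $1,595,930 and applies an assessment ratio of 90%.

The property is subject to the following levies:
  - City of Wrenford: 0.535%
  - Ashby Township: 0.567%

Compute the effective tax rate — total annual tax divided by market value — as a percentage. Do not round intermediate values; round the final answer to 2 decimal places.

0.99%

Assessed value = $1,595,930 × 0.9 = $1,436,337
City of Wrenford: $1,436,337 × 0.00535 = $7,684.40295
Ashby Township: $1,436,337 × 0.00567 = $8,144.03079
Total tax = $15,828.43374
Effective rate = $15,828.43374 ÷ $1,595,930 = 0.99% of market value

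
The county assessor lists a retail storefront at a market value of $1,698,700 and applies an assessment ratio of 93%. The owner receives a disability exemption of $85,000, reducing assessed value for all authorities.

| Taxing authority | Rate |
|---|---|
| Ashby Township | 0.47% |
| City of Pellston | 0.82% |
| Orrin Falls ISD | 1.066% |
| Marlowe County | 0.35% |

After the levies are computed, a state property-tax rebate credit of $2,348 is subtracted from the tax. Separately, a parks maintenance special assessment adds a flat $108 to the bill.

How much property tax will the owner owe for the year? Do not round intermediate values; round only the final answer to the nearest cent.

$38,209.04

Assessed value = $1,698,700 × 0.93 = $1,579,791
Taxable value = $1,579,791 − $85,000 = $1,494,791
Ashby Township: $1,494,791 × 0.0047 = $7,025.5177
City of Pellston: $1,494,791 × 0.0082 = $12,257.2862
Orrin Falls ISD: $1,494,791 × 0.01066 = $15,934.47206
Marlowe County: $1,494,791 × 0.0035 = $5,231.7685
Levies subtotal = $40,449.04446
After credit = $40,449.04446 − $2,348 = $38,101.04446
Total = $38,101.04446 + $108 = $38,209.04446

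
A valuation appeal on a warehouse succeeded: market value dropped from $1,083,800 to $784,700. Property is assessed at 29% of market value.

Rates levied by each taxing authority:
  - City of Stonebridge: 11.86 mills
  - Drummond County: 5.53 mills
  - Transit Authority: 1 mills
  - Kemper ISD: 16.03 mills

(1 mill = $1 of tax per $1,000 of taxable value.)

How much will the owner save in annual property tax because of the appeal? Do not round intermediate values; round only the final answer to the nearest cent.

$2,985.56

Old assessed value = $1,083,800 × 0.29 = $314,302
New assessed value = $784,700 × 0.29 = $227,563
Combined rate = 0.01186 + 0.00553 + 0.001 + 0.01603 = 0.03442
Old tax = $314,302 × 0.03442 = $10,818.27484
New tax = $227,563 × 0.03442 = $7,832.71846
Reduction = $10,818.27484 − $7,832.71846 = $2,985.55638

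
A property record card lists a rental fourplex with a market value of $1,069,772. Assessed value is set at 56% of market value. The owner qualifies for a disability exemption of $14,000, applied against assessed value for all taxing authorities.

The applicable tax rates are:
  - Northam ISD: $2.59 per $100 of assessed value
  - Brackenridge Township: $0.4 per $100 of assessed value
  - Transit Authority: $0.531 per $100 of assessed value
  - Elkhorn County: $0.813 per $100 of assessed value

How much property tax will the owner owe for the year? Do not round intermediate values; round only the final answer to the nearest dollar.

Assessed value = $1,069,772 × 0.56 = $599,072.32
Taxable value = $599,072.32 − $14,000 = $585,072.32
Northam ISD: $585,072.32 × 0.0259 = $15,153.373088
Brackenridge Township: $585,072.32 × 0.004 = $2,340.28928
Transit Authority: $585,072.32 × 0.00531 = $3,106.7340192
Elkhorn County: $585,072.32 × 0.00813 = $4,756.6379616
Total = $15,153.373088 + $2,340.28928 + $3,106.7340192 + $4,756.6379616 = $25,357.0343488

$25,357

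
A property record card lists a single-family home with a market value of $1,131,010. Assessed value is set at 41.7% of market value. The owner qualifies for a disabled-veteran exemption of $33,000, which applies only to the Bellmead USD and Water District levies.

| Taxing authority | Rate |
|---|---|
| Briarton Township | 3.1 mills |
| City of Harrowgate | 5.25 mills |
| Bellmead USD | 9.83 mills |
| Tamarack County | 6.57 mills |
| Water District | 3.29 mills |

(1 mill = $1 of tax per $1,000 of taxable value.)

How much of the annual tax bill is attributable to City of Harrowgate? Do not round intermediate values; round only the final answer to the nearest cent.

Assessed value = $1,131,010 × 0.417 = $471,631.17
City of Harrowgate taxable value = $471,631.17 (exemption does not apply)
City of Harrowgate levy = $471,631.17 × 0.00525 = $2,476.0636425

$2,476.06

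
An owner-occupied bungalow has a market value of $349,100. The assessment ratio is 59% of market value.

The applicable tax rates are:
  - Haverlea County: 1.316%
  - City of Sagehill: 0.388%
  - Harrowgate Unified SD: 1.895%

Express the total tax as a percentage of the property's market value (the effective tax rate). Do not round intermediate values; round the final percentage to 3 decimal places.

Assessed value = $349,100 × 0.59 = $205,969
Haverlea County: $205,969 × 0.01316 = $2,710.55204
City of Sagehill: $205,969 × 0.00388 = $799.15972
Harrowgate Unified SD: $205,969 × 0.01895 = $3,903.11255
Total tax = $7,412.82431
Effective rate = $7,412.82431 ÷ $349,100 = 2.123% of market value

2.123%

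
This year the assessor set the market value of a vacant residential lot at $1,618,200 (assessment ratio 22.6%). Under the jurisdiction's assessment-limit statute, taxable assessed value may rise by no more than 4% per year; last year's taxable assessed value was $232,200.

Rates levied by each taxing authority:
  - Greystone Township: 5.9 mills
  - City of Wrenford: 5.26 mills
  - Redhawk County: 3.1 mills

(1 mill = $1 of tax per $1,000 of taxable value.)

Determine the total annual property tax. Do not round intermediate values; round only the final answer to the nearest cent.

$3,443.62

Uncapped assessed value = $1,618,200 × 0.226 = $365,713.2
Cap limit = $232,200 × 1.04 = $241,488
Taxable assessed value = min($365,713.2, $241,488) = $241,488 (cap binds)
Greystone Township: $241,488 × 0.0059 = $1,424.7792
City of Wrenford: $241,488 × 0.00526 = $1,270.22688
Redhawk County: $241,488 × 0.0031 = $748.6128
Total = $3,443.61888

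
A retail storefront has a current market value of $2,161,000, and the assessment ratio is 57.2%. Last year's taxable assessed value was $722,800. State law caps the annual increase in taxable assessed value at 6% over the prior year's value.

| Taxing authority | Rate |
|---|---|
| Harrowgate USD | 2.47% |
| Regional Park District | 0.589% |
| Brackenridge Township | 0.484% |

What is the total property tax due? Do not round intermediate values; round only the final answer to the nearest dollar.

Uncapped assessed value = $2,161,000 × 0.572 = $1,236,092
Cap limit = $722,800 × 1.06 = $766,168
Taxable assessed value = min($1,236,092, $766,168) = $766,168 (cap binds)
Harrowgate USD: $766,168 × 0.0247 = $18,924.3496
Regional Park District: $766,168 × 0.00589 = $4,512.72952
Brackenridge Township: $766,168 × 0.00484 = $3,708.25312
Total = $27,145.33224

$27,145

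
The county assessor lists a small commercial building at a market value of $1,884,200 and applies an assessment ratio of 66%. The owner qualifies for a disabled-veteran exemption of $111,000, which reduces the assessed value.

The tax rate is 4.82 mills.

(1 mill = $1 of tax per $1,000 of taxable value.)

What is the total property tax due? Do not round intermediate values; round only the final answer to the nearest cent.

Assessed value = $1,884,200 × 0.66 = $1,243,572
Taxable value = $1,243,572 − $111,000 = $1,132,572
Tax = $1,132,572 × 0.00482 = $5,458.99704

$5,459.00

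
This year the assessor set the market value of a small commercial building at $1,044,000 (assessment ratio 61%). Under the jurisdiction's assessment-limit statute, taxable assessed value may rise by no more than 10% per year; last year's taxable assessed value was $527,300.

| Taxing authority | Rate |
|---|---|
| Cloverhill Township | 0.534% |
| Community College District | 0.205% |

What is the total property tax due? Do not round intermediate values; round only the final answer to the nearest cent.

$4,286.42

Uncapped assessed value = $1,044,000 × 0.61 = $636,840
Cap limit = $527,300 × 1.1 = $580,030
Taxable assessed value = min($636,840, $580,030) = $580,030 (cap binds)
Cloverhill Township: $580,030 × 0.00534 = $3,097.3602
Community College District: $580,030 × 0.00205 = $1,189.0615
Total = $4,286.4217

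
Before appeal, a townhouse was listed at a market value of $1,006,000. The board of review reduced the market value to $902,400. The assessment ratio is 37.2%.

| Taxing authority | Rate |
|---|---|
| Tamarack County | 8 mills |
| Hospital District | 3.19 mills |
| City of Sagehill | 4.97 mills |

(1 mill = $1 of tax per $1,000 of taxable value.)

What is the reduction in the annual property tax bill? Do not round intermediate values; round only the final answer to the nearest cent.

$622.79

Old assessed value = $1,006,000 × 0.372 = $374,232
New assessed value = $902,400 × 0.372 = $335,692.8
Combined rate = 0.008 + 0.00319 + 0.00497 = 0.01616
Old tax = $374,232 × 0.01616 = $6,047.58912
New tax = $335,692.8 × 0.01616 = $5,424.795648
Reduction = $6,047.58912 − $5,424.795648 = $622.793472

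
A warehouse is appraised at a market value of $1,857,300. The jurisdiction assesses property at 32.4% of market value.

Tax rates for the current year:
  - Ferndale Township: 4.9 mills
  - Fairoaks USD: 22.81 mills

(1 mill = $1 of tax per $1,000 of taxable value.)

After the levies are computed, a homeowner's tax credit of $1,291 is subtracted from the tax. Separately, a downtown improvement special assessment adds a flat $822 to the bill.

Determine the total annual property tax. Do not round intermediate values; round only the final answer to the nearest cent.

Assessed value = $1,857,300 × 0.324 = $601,765.2
Ferndale Township: $601,765.2 × 0.0049 = $2,948.64948
Fairoaks USD: $601,765.2 × 0.02281 = $13,726.264212
Levies subtotal = $16,674.913692
After credit = $16,674.913692 − $1,291 = $15,383.913692
Total = $15,383.913692 + $822 = $16,205.913692

$16,205.91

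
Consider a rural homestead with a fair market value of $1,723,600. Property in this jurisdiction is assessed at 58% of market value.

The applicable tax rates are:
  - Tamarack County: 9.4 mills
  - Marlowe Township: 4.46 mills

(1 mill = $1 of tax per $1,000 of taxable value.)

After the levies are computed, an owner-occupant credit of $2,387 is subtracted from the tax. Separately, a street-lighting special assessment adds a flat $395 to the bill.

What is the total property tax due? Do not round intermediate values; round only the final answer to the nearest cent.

$11,863.68

Assessed value = $1,723,600 × 0.58 = $999,688
Tamarack County: $999,688 × 0.0094 = $9,397.0672
Marlowe Township: $999,688 × 0.00446 = $4,458.60848
Levies subtotal = $13,855.67568
After credit = $13,855.67568 − $2,387 = $11,468.67568
Total = $11,468.67568 + $395 = $11,863.67568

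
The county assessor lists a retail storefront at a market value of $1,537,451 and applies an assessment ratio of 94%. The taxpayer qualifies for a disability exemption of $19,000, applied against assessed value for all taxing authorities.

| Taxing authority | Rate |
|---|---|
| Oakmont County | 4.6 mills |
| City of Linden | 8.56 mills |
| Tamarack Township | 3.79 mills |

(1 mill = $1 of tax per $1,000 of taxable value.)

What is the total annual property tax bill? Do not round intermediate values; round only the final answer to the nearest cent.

$24,174.16

Assessed value = $1,537,451 × 0.94 = $1,445,203.94
Taxable value = $1,445,203.94 − $19,000 = $1,426,203.94
Oakmont County: $1,426,203.94 × 0.0046 = $6,560.538124
City of Linden: $1,426,203.94 × 0.00856 = $12,208.3057264
Tamarack Township: $1,426,203.94 × 0.00379 = $5,405.3129326
Total = $6,560.538124 + $12,208.3057264 + $5,405.3129326 = $24,174.156783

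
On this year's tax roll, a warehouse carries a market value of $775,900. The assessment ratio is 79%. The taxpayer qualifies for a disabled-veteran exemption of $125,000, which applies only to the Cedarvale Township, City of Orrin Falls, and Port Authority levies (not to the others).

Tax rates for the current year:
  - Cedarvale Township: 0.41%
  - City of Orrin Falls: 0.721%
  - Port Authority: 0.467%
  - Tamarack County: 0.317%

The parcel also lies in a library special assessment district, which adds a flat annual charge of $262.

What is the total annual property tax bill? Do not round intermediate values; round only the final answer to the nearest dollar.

$10,003

Assessed value = $775,900 × 0.79 = $612,961
Cedarvale Township: ($612,961 − $125,000) × 0.0041 = $487,961 × 0.0041 = $2,000.6401
City of Orrin Falls: ($612,961 − $125,000) × 0.00721 = $487,961 × 0.00721 = $3,518.19881
Port Authority: ($612,961 − $125,000) × 0.00467 = $487,961 × 0.00467 = $2,278.77787
Tamarack County: $612,961 × 0.00317 = $1,943.08637
Levies subtotal = $9,740.70315
Total = $9,740.70315 + $262 = $10,002.70315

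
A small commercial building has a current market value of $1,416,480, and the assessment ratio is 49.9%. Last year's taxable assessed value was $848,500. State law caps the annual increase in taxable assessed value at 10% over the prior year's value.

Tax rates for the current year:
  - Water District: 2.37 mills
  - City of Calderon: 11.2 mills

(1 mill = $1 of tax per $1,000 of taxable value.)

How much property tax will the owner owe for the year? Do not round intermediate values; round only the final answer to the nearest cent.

$9,591.60

Uncapped assessed value = $1,416,480 × 0.499 = $706,823.52
Cap limit = $848,500 × 1.1 = $933,350
Taxable assessed value = min($706,823.52, $933,350) = $706,823.52 (cap does not bind)
Water District: $706,823.52 × 0.00237 = $1,675.1717424
City of Calderon: $706,823.52 × 0.0112 = $7,916.423424
Total = $9,591.5951664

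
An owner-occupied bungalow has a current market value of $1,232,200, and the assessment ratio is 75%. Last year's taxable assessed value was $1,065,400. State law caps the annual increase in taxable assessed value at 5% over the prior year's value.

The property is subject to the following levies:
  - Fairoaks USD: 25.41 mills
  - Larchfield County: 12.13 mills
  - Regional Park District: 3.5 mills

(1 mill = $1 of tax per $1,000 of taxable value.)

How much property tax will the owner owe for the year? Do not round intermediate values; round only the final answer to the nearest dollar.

$37,927

Uncapped assessed value = $1,232,200 × 0.75 = $924,150
Cap limit = $1,065,400 × 1.05 = $1,118,670
Taxable assessed value = min($924,150, $1,118,670) = $924,150 (cap does not bind)
Fairoaks USD: $924,150 × 0.02541 = $23,482.6515
Larchfield County: $924,150 × 0.01213 = $11,209.9395
Regional Park District: $924,150 × 0.0035 = $3,234.525
Total = $37,927.116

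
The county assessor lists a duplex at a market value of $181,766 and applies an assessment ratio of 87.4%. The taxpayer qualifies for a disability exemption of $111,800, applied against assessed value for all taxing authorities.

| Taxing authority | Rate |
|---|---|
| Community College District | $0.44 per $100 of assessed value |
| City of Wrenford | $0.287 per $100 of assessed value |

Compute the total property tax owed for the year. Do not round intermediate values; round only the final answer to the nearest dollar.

Assessed value = $181,766 × 0.874 = $158,863.484
Taxable value = $158,863.484 − $111,800 = $47,063.484
Community College District: $47,063.484 × 0.0044 = $207.0793296
City of Wrenford: $47,063.484 × 0.00287 = $135.07219908
Total = $207.0793296 + $135.07219908 = $342.15152868

$342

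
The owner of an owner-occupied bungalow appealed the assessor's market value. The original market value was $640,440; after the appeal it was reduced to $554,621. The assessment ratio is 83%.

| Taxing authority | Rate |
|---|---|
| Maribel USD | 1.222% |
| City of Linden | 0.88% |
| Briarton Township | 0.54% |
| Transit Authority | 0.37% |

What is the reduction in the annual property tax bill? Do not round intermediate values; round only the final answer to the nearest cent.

Old assessed value = $640,440 × 0.83 = $531,565.2
New assessed value = $554,621 × 0.83 = $460,335.43
Combined rate = 0.01222 + 0.0088 + 0.0054 + 0.0037 = 0.03012
Old tax = $531,565.2 × 0.03012 = $16,010.743824
New tax = $460,335.43 × 0.03012 = $13,865.3031516
Reduction = $16,010.743824 − $13,865.3031516 = $2,145.4406724

$2,145.44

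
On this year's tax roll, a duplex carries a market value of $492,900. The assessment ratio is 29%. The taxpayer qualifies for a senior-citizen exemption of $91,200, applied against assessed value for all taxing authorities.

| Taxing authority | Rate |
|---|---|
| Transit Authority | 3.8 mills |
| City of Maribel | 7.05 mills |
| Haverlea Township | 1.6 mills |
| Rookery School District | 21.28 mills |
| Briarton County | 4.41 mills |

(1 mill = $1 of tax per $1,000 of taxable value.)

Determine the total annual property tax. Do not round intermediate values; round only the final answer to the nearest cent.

Assessed value = $492,900 × 0.29 = $142,941
Taxable value = $142,941 − $91,200 = $51,741
Transit Authority: $51,741 × 0.0038 = $196.6158
City of Maribel: $51,741 × 0.00705 = $364.77405
Haverlea Township: $51,741 × 0.0016 = $82.7856
Rookery School District: $51,741 × 0.02128 = $1,101.04848
Briarton County: $51,741 × 0.00441 = $228.17781
Total = $196.6158 + $364.77405 + $82.7856 + $1,101.04848 + $228.17781 = $1,973.40174

$1,973.40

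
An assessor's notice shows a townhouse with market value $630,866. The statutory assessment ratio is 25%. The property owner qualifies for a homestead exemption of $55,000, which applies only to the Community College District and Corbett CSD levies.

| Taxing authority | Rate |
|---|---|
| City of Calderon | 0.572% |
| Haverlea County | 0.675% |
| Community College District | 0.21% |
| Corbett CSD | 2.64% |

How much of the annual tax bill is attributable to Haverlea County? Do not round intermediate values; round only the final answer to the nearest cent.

Assessed value = $630,866 × 0.25 = $157,716.5
Haverlea County taxable value = $157,716.5 (exemption does not apply)
Haverlea County levy = $157,716.5 × 0.00675 = $1,064.586375

$1,064.59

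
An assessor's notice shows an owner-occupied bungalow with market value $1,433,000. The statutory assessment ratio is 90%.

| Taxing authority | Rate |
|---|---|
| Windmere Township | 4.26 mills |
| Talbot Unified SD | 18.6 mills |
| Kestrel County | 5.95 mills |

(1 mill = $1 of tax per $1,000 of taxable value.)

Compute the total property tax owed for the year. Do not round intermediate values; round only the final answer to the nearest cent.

$37,156.26

Assessed value = $1,433,000 × 0.9 = $1,289,700
Windmere Township: $1,289,700 × 0.00426 = $5,494.122
Talbot Unified SD: $1,289,700 × 0.0186 = $23,988.42
Kestrel County: $1,289,700 × 0.00595 = $7,673.715
Total = $5,494.122 + $23,988.42 + $7,673.715 = $37,156.257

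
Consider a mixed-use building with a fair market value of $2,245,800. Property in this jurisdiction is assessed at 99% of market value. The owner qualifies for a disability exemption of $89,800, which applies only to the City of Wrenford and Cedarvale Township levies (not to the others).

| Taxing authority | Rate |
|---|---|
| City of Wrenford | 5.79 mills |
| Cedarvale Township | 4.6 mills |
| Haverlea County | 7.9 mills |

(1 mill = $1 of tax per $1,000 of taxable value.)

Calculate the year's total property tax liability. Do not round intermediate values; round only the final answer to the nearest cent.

Assessed value = $2,245,800 × 0.99 = $2,223,342
City of Wrenford: ($2,223,342 − $89,800) × 0.00579 = $2,133,542 × 0.00579 = $12,353.20818
Cedarvale Township: ($2,223,342 − $89,800) × 0.0046 = $2,133,542 × 0.0046 = $9,814.2932
Haverlea County: $2,223,342 × 0.0079 = $17,564.4018
Total = $39,731.90318

$39,731.90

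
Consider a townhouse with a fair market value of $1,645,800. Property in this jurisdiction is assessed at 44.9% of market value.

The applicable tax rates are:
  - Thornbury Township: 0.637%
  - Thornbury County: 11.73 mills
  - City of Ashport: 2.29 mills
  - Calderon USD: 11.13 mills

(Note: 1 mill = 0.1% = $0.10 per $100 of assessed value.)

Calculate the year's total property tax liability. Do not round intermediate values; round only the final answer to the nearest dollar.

$23,292

Assessed value = $1,645,800 × 0.449 = $738,964.2
Thornbury Township: $738,964.2 × 0.00637 = $4,707.201954
Thornbury County: $738,964.2 × 0.01173 = $8,668.050066
City of Ashport: $738,964.2 × 0.00229 = $1,692.228018
Calderon USD: $738,964.2 × 0.01113 = $8,224.671546
Total = $23,292.151584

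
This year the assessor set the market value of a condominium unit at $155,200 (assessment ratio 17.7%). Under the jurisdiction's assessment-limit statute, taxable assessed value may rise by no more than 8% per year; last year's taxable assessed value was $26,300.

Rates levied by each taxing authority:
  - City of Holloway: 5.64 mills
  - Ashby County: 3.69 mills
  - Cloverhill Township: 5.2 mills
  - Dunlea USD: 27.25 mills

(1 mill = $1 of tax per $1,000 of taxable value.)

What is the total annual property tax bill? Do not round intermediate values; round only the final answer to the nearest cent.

Uncapped assessed value = $155,200 × 0.177 = $27,470.4
Cap limit = $26,300 × 1.08 = $28,404
Taxable assessed value = min($27,470.4, $28,404) = $27,470.4 (cap does not bind)
City of Holloway: $27,470.4 × 0.00564 = $154.933056
Ashby County: $27,470.4 × 0.00369 = $101.365776
Cloverhill Township: $27,470.4 × 0.0052 = $142.84608
Dunlea USD: $27,470.4 × 0.02725 = $748.5684
Total = $1,147.713312

$1,147.71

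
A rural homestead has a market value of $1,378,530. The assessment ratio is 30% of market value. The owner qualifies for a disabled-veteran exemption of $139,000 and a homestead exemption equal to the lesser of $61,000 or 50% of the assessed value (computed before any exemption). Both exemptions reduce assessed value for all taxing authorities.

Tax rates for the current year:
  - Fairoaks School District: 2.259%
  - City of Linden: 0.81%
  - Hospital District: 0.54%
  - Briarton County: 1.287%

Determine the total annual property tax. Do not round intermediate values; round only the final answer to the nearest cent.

Assessed value = $1,378,530 × 0.3 = $413,559
Homestead exemption = min($61,000, 50% × $413,559) = min($61,000, $206,779.5) = $61,000 (dollar cap binds)
Taxable value = $413,559 − $139,000 − $61,000 = $213,559
Fairoaks School District: $213,559 × 0.02259 = $4,824.29781
City of Linden: $213,559 × 0.0081 = $1,729.8279
Hospital District: $213,559 × 0.0054 = $1,153.2186
Briarton County: $213,559 × 0.01287 = $2,748.50433
Total = $10,455.84864

$10,455.85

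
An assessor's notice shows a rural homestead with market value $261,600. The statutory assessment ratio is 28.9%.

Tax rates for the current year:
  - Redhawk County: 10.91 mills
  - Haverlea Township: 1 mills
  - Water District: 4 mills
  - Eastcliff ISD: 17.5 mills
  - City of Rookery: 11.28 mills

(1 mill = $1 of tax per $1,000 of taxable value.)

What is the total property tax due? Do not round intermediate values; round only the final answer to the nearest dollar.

Assessed value = $261,600 × 0.289 = $75,602.4
Redhawk County: $75,602.4 × 0.01091 = $824.822184
Haverlea Township: $75,602.4 × 0.001 = $75.6024
Water District: $75,602.4 × 0.004 = $302.4096
Eastcliff ISD: $75,602.4 × 0.0175 = $1,323.042
City of Rookery: $75,602.4 × 0.01128 = $852.795072
Total = $824.822184 + $75.6024 + $302.4096 + $1,323.042 + $852.795072 = $3,378.671256

$3,379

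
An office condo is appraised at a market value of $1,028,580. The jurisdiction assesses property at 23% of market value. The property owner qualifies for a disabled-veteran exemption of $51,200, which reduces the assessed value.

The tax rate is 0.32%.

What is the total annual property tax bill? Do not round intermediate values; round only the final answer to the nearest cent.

$593.19

Assessed value = $1,028,580 × 0.23 = $236,573.4
Taxable value = $236,573.4 − $51,200 = $185,373.4
Tax = $185,373.4 × 0.0032 = $593.19488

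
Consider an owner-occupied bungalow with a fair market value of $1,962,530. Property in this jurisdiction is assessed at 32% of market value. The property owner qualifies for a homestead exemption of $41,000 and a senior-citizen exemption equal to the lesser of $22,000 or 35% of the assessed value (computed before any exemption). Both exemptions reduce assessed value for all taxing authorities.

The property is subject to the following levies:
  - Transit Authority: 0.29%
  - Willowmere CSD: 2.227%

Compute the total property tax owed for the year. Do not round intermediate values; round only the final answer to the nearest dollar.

$14,221

Assessed value = $1,962,530 × 0.32 = $628,009.6
Senior-citizen exemption = min($22,000, 35% × $628,009.6) = min($22,000, $219,803.36) = $22,000 (dollar cap binds)
Taxable value = $628,009.6 − $41,000 − $22,000 = $565,009.6
Transit Authority: $565,009.6 × 0.0029 = $1,638.52784
Willowmere CSD: $565,009.6 × 0.02227 = $12,582.763792
Total = $14,221.291632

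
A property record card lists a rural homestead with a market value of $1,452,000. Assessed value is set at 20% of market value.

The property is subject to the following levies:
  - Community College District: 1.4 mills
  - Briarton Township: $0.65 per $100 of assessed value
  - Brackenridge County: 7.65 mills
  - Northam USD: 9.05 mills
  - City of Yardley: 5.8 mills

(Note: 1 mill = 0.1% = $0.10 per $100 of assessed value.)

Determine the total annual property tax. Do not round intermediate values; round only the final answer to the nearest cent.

$8,828.16

Assessed value = $1,452,000 × 0.2 = $290,400
Community College District: $290,400 × 0.0014 = $406.56
Briarton Township: $290,400 × 0.0065 = $1,887.6
Brackenridge County: $290,400 × 0.00765 = $2,221.56
Northam USD: $290,400 × 0.00905 = $2,628.12
City of Yardley: $290,400 × 0.0058 = $1,684.32
Total = $8,828.16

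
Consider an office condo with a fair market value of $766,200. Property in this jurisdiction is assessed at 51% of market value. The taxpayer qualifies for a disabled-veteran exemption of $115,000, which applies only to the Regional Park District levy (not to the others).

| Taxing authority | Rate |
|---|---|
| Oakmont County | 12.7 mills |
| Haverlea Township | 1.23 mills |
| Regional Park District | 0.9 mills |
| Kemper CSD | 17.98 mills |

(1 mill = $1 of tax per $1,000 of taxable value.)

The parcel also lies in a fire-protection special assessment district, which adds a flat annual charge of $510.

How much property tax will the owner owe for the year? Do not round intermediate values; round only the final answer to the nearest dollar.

$13,227

Assessed value = $766,200 × 0.51 = $390,762
Oakmont County: $390,762 × 0.0127 = $4,962.6774
Haverlea Township: $390,762 × 0.00123 = $480.63726
Regional Park District: ($390,762 − $115,000) × 0.0009 = $275,762 × 0.0009 = $248.1858
Kemper CSD: $390,762 × 0.01798 = $7,025.90076
Levies subtotal = $12,717.40122
Total = $12,717.40122 + $510 = $13,227.40122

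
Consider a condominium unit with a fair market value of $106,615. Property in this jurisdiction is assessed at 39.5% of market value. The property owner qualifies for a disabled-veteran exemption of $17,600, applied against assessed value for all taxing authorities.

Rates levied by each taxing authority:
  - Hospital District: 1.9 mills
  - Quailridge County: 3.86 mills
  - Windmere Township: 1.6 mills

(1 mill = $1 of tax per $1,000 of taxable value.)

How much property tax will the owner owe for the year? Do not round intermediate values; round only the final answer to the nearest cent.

Assessed value = $106,615 × 0.395 = $42,112.925
Taxable value = $42,112.925 − $17,600 = $24,512.925
Hospital District: $24,512.925 × 0.0019 = $46.5745575
Quailridge County: $24,512.925 × 0.00386 = $94.6198905
Windmere Township: $24,512.925 × 0.0016 = $39.22068
Total = $46.5745575 + $94.6198905 + $39.22068 = $180.415128

$180.42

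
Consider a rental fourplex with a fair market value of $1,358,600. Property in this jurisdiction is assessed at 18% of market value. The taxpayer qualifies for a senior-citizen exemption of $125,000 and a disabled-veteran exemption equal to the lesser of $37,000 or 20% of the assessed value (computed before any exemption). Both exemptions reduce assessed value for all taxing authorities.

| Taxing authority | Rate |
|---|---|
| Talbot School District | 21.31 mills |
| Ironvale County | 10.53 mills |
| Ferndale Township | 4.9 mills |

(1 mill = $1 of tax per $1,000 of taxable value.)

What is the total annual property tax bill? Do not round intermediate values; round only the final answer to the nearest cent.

$3,032.81

Assessed value = $1,358,600 × 0.18 = $244,548
Disabled-veteran exemption = min($37,000, 20% × $244,548) = min($37,000, $48,909.6) = $37,000 (dollar cap binds)
Taxable value = $244,548 − $125,000 − $37,000 = $82,548
Talbot School District: $82,548 × 0.02131 = $1,759.09788
Ironvale County: $82,548 × 0.01053 = $869.23044
Ferndale Township: $82,548 × 0.0049 = $404.4852
Total = $3,032.81352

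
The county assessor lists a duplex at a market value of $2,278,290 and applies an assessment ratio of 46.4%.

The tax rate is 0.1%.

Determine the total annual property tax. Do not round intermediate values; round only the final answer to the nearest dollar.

$1,057

Assessed value = $2,278,290 × 0.464 = $1,057,126.56
Tax = $1,057,126.56 × 0.001 = $1,057.12656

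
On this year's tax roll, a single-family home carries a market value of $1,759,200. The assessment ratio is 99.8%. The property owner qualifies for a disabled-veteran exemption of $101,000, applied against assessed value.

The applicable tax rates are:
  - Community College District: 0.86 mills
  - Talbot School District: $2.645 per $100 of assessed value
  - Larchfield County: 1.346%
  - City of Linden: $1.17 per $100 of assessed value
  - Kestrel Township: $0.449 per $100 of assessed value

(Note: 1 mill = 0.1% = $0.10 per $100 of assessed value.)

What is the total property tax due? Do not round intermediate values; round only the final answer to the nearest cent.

$94,250.66

Assessed value = $1,759,200 × 0.998 = $1,755,681.6
Taxable value = $1,755,681.6 − $101,000 = $1,654,681.6
Community College District: $1,654,681.6 × 0.00086 = $1,423.026176
Talbot School District: $1,654,681.6 × 0.02645 = $43,766.32832
Larchfield County: $1,654,681.6 × 0.01346 = $22,272.014336
City of Linden: $1,654,681.6 × 0.0117 = $19,359.77472
Kestrel Township: $1,654,681.6 × 0.00449 = $7,429.520384
Total = $94,250.663936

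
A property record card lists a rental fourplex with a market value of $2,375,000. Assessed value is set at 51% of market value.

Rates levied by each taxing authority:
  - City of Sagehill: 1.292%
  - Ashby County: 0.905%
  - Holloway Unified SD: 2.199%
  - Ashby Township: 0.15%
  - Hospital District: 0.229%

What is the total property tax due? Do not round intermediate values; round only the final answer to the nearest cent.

Assessed value = $2,375,000 × 0.51 = $1,211,250
City of Sagehill: $1,211,250 × 0.01292 = $15,649.35
Ashby County: $1,211,250 × 0.00905 = $10,961.8125
Holloway Unified SD: $1,211,250 × 0.02199 = $26,635.3875
Ashby Township: $1,211,250 × 0.0015 = $1,816.875
Hospital District: $1,211,250 × 0.00229 = $2,773.7625
Total = $15,649.35 + $10,961.8125 + $26,635.3875 + $1,816.875 + $2,773.7625 = $57,837.1875

$57,837.19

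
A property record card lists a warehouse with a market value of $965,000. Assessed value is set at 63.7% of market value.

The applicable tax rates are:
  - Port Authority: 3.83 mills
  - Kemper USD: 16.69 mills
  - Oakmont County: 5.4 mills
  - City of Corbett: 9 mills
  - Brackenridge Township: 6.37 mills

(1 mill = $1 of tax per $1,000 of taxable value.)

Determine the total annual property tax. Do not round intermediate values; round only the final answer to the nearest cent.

Assessed value = $965,000 × 0.637 = $614,705
Port Authority: $614,705 × 0.00383 = $2,354.32015
Kemper USD: $614,705 × 0.01669 = $10,259.42645
Oakmont County: $614,705 × 0.0054 = $3,319.407
City of Corbett: $614,705 × 0.009 = $5,532.345
Brackenridge Township: $614,705 × 0.00637 = $3,915.67085
Total = $2,354.32015 + $10,259.42645 + $3,319.407 + $5,532.345 + $3,915.67085 = $25,381.16945

$25,381.17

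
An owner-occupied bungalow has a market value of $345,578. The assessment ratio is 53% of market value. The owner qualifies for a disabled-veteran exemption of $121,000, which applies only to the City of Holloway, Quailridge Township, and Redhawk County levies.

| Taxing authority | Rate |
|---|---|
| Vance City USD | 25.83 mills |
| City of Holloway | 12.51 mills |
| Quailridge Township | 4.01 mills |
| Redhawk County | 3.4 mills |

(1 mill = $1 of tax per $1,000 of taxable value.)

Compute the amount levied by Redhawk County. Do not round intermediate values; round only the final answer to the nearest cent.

$211.33

Assessed value = $345,578 × 0.53 = $183,156.34
Redhawk County taxable value = $183,156.34 − $121,000 = $62,156.34
Redhawk County levy = $62,156.34 × 0.0034 = $211.331556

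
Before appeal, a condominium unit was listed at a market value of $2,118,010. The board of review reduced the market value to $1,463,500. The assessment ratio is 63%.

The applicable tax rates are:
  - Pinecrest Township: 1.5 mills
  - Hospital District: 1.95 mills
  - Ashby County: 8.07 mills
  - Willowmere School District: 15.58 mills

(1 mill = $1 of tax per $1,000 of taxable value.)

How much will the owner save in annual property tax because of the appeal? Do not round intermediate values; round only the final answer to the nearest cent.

Old assessed value = $2,118,010 × 0.63 = $1,334,346.3
New assessed value = $1,463,500 × 0.63 = $922,005
Combined rate = 0.0015 + 0.00195 + 0.00807 + 0.01558 = 0.0271
Old tax = $1,334,346.3 × 0.0271 = $36,160.78473
New tax = $922,005 × 0.0271 = $24,986.3355
Reduction = $36,160.78473 − $24,986.3355 = $11,174.44923

$11,174.45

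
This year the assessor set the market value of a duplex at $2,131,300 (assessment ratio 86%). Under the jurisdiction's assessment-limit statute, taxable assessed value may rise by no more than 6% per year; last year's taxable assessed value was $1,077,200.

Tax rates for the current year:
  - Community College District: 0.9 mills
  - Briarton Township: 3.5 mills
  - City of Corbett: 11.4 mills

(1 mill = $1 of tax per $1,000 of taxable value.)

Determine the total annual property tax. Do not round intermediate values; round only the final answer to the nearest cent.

$18,040.95

Uncapped assessed value = $2,131,300 × 0.86 = $1,832,918
Cap limit = $1,077,200 × 1.06 = $1,141,832
Taxable assessed value = min($1,832,918, $1,141,832) = $1,141,832 (cap binds)
Community College District: $1,141,832 × 0.0009 = $1,027.6488
Briarton Township: $1,141,832 × 0.0035 = $3,996.412
City of Corbett: $1,141,832 × 0.0114 = $13,016.8848
Total = $18,040.9456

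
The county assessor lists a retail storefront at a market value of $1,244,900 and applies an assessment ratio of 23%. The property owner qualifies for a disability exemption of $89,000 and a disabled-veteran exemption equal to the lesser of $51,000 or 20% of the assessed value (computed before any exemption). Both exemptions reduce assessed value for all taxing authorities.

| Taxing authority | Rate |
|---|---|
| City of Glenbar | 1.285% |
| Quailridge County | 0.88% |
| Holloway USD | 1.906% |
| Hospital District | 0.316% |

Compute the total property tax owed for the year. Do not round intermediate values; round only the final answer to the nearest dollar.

$6,419

Assessed value = $1,244,900 × 0.23 = $286,327
Disabled-veteran exemption = min($51,000, 20% × $286,327) = min($51,000, $57,265.4) = $51,000 (dollar cap binds)
Taxable value = $286,327 − $89,000 − $51,000 = $146,327
City of Glenbar: $146,327 × 0.01285 = $1,880.30195
Quailridge County: $146,327 × 0.0088 = $1,287.6776
Holloway USD: $146,327 × 0.01906 = $2,788.99262
Hospital District: $146,327 × 0.00316 = $462.39332
Total = $6,419.36549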